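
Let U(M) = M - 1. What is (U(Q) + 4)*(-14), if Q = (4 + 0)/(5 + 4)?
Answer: -434/9 ≈ -48.222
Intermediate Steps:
Q = 4/9 ≈ 0.44444
U(M) = -1 + M
(U(Q) + 4)*(-14) = ((-1 + 4/9) + 4)*(-14) = (-5/9 + 4)*(-14) = (31/9)*(-14) = -434/9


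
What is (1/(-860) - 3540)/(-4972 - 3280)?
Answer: 3044401/7096720 ≈ 0.42899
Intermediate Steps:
(1/(-860) - 3540)/(-4972 - 3280) = (-1/860 - 3540)/(-8252) = -3044401/860*(-1/8252) = 3044401/7096720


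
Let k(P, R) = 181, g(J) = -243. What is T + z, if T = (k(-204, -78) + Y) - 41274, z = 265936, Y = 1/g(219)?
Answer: 54636848/243 ≈ 2.2484e+5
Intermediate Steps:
Y = -1/243 (Y = 1/(-243) = -1/243 ≈ -0.0041152)
T = -9985600/243 (T = (181 - 1/243) - 41274 = 43982/243 - 41274 = -9985600/243 ≈ -41093.)
T + z = -9985600/243 + 265936 = 54636848/243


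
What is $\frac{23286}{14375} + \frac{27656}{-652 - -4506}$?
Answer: $\frac{243649622}{27700625} \approx 8.7958$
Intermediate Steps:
$\frac{23286}{14375} + \frac{27656}{-652 - -4506} = 23286 \cdot \frac{1}{14375} + \frac{27656}{-652 + 4506} = \frac{23286}{14375} + \frac{27656}{3854} = \frac{23286}{14375} + 27656 \cdot \frac{1}{3854} = \frac{23286}{14375} + \frac{13828}{1927} = \frac{243649622}{27700625}$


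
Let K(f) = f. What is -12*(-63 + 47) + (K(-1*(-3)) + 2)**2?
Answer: 217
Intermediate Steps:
-12*(-63 + 47) + (K(-1*(-3)) + 2)**2 = -12*(-63 + 47) + (-1*(-3) + 2)**2 = -12*(-16) + (3 + 2)**2 = 192 + 5**2 = 192 + 25 = 217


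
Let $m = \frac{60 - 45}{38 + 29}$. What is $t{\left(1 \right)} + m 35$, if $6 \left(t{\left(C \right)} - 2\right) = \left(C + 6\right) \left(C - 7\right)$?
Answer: $\frac{190}{67} \approx 2.8358$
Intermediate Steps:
$t{\left(C \right)} = 2 + \frac{\left(-7 + C\right) \left(6 + C\right)}{6}$ ($t{\left(C \right)} = 2 + \frac{\left(C + 6\right) \left(C - 7\right)}{6} = 2 + \frac{\left(6 + C\right) \left(-7 + C\right)}{6} = 2 + \frac{\left(-7 + C\right) \left(6 + C\right)}{6}$)
$m = \frac{15}{67}$ ($m = \frac{60 - 45}{67} = \left(60 - 45\right) \frac{1}{67} = 15 \cdot \frac{1}{67} = \frac{15}{67} \approx 0.22388$)
$t{\left(1 \right)} + m 35 = \left(-5 - \frac{1}{6} + \frac{1^{2}}{6}\right) + \frac{15}{67} \cdot 35 = \left(-5 - \frac{1}{6} + \frac{1}{6} \cdot 1\right) + \frac{525}{67} = \left(-5 - \frac{1}{6} + \frac{1}{6}\right) + \frac{525}{67} = -5 + \frac{525}{67} = \frac{190}{67}$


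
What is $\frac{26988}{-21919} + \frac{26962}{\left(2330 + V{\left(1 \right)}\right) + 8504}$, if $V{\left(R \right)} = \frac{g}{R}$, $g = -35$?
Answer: $\frac{299536666}{236703281} \approx 1.2655$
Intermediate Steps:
$V{\left(R \right)} = - \frac{35}{R}$
$\frac{26988}{-21919} + \frac{26962}{\left(2330 + V{\left(1 \right)}\right) + 8504} = \frac{26988}{-21919} + \frac{26962}{\left(2330 - \frac{35}{1}\right) + 8504} = 26988 \left(- \frac{1}{21919}\right) + \frac{26962}{\left(2330 - 35\right) + 8504} = - \frac{26988}{21919} + \frac{26962}{\left(2330 - 35\right) + 8504} = - \frac{26988}{21919} + \frac{26962}{2295 + 8504} = - \frac{26988}{21919} + \frac{26962}{10799} = \frac{299536666}{236703281}$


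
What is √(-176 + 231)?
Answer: √55 ≈ 7.4162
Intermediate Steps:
√(-176 + 231) = √55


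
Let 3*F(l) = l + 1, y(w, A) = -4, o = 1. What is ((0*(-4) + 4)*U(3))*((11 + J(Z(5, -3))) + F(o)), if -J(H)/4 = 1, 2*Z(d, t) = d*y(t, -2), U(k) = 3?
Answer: 92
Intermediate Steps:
F(l) = ⅓ + l/3 (F(l) = (l + 1)/3 = (1 + l)/3 = ⅓ + l/3)
Z(d, t) = -2*d (Z(d, t) = (d*(-4))/2 = (-4*d)/2 = -2*d)
J(H) = -4 (J(H) = -4*1 = -4)
((0*(-4) + 4)*U(3))*((11 + J(Z(5, -3))) + F(o)) = ((0*(-4) + 4)*3)*((11 - 4) + (⅓ + (⅓)*1)) = ((0 + 4)*3)*(7 + (⅓ + ⅓)) = (4*3)*(7 + ⅔) = 12*(23/3) = 92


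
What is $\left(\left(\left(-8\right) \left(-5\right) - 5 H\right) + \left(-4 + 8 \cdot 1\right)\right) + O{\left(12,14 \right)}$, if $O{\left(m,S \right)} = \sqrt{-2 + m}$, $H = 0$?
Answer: $44 + \sqrt{10} \approx 47.162$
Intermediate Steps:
$\left(\left(\left(-8\right) \left(-5\right) - 5 H\right) + \left(-4 + 8 \cdot 1\right)\right) + O{\left(12,14 \right)} = \left(\left(\left(-8\right) \left(-5\right) - 0\right) + \left(-4 + 8 \cdot 1\right)\right) + \sqrt{-2 + 12} = \left(\left(40 + 0\right) + \left(-4 + 8\right)\right) + \sqrt{10} = \left(40 + 4\right) + \sqrt{10} = 44 + \sqrt{10}$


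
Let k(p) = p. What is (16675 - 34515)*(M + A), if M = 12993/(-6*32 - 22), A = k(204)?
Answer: -273513960/107 ≈ -2.5562e+6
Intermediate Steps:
A = 204
M = -12993/214 (M = 12993/(-192 - 22) = 12993/(-214) = 12993*(-1/214) = -12993/214 ≈ -60.715)
(16675 - 34515)*(M + A) = (16675 - 34515)*(-12993/214 + 204) = -17840*30663/214 = -273513960/107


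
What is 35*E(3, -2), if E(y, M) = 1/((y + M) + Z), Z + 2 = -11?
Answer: -35/12 ≈ -2.9167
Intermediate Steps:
Z = -13 (Z = -2 - 11 = -13)
E(y, M) = 1/(-13 + M + y) (E(y, M) = 1/((y + M) - 13) = 1/((M + y) - 13) = 1/(-13 + M + y))
35*E(3, -2) = 35/(-13 - 2 + 3) = 35/(-12) = 35*(-1/12) = -35/12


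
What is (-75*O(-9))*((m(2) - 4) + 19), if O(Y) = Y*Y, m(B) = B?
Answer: -103275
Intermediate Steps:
O(Y) = Y**2
(-75*O(-9))*((m(2) - 4) + 19) = (-75*(-9)**2)*((2 - 4) + 19) = (-75*81)*(-2 + 19) = -6075*17 = -103275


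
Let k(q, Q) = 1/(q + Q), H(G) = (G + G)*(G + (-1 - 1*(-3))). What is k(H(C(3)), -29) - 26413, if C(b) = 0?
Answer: -765978/29 ≈ -26413.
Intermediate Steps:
H(G) = 2*G*(2 + G) (H(G) = (2*G)*(G + (-1 + 3)) = (2*G)*(G + 2) = (2*G)*(2 + G) = 2*G*(2 + G))
k(q, Q) = 1/(Q + q)
k(H(C(3)), -29) - 26413 = 1/(-29 + 2*0*(2 + 0)) - 26413 = 1/(-29 + 2*0*2) - 26413 = 1/(-29 + 0) - 26413 = 1/(-29) - 26413 = -1/29 - 26413 = -765978/29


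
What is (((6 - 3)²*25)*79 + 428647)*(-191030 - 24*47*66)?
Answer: -118515219716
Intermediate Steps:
(((6 - 3)²*25)*79 + 428647)*(-191030 - 24*47*66) = ((3²*25)*79 + 428647)*(-191030 - 1128*66) = ((9*25)*79 + 428647)*(-191030 - 74448) = (225*79 + 428647)*(-265478) = (17775 + 428647)*(-265478) = 446422*(-265478) = -118515219716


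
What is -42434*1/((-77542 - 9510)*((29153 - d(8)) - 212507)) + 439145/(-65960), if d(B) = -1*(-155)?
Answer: -50109053779225/7526424913352 ≈ -6.6578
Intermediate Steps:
d(B) = 155
-42434*1/((-77542 - 9510)*((29153 - d(8)) - 212507)) + 439145/(-65960) = -42434*1/((-77542 - 9510)*((29153 - 1*155) - 212507)) + 439145/(-65960) = -42434*(-1/(87052*((29153 - 155) - 212507))) + 439145*(-1/65960) = -42434*(-1/(87052*(28998 - 212507))) - 87829/13192 = -42434/((-183509*(-87052))) - 87829/13192 = -42434/15974825468 - 87829/13192 = -42434*1/15974825468 - 87829/13192 = -3031/1141058962 - 87829/13192 = -50109053779225/7526424913352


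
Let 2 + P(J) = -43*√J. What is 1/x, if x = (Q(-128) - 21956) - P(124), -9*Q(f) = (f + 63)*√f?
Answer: 9/(2*(-98793 + 387*√31 + 260*I*√2)) ≈ -4.6565e-5 - 1.7717e-7*I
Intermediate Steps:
Q(f) = -√f*(63 + f)/9 (Q(f) = -(f + 63)*√f/9 = -(63 + f)*√f/9 = -√f*(63 + f)/9)
P(J) = -2 - 43*√J
x = -21954 + 86*√31 + 520*I*√2/9 (x = (√(-128)*(-63 - 1*(-128))/9 - 21956) - (-2 - 86*√31) = ((8*I*√2)*(-63 + 128)/9 - 21956) - (-2 - 86*√31) = ((⅑)*(8*I*√2)*65 - 21956) - (-2 - 86*√31) = (520*I*√2/9 - 21956) + (2 + 86*√31) = (-21956 + 520*I*√2/9) + (2 + 86*√31) = -21954 + 86*√31 + 520*I*√2/9 ≈ -21475.0 + 81.71*I)
1/x = 1/(-21954 + 86*√31 + 520*I*√2/9)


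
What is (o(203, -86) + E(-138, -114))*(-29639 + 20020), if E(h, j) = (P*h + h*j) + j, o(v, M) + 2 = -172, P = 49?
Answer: -83512158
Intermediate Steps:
o(v, M) = -174 (o(v, M) = -2 - 172 = -174)
E(h, j) = j + 49*h + h*j (E(h, j) = (49*h + h*j) + j = j + 49*h + h*j)
(o(203, -86) + E(-138, -114))*(-29639 + 20020) = (-174 + (-114 + 49*(-138) - 138*(-114)))*(-29639 + 20020) = (-174 + (-114 - 6762 + 15732))*(-9619) = (-174 + 8856)*(-9619) = 8682*(-9619) = -83512158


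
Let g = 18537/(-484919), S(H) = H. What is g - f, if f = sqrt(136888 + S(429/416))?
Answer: -18537/484919 - sqrt(8760898)/8 ≈ -370.02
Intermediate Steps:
f = sqrt(8760898)/8 (f = sqrt(136888 + 429/416) = sqrt(136888 + 429*(1/416)) = sqrt(136888 + 33/32) = sqrt(4380449/32) = sqrt(8760898)/8 ≈ 369.99)
g = -18537/484919 (g = 18537*(-1/484919) = -18537/484919 ≈ -0.038227)
g - f = -18537/484919 - sqrt(8760898)/8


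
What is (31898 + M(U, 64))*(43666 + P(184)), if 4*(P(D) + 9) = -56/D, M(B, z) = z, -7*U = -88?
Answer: 64186679697/46 ≈ 1.3954e+9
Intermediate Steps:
U = 88/7 (U = -⅐*(-88) = 88/7 ≈ 12.571)
P(D) = -9 - 14/D (P(D) = -9 + (-56/D)/4 = -9 - 14/D)
(31898 + M(U, 64))*(43666 + P(184)) = (31898 + 64)*(43666 + (-9 - 14/184)) = 31962*(43666 + (-9 - 14*1/184)) = 31962*(43666 + (-9 - 7/92)) = 31962*(43666 - 835/92) = 31962*(4016437/92) = 64186679697/46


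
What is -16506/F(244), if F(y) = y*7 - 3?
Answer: -16506/1705 ≈ -9.6809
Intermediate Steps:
F(y) = -3 + 7*y (F(y) = 7*y - 3 = -3 + 7*y)
-16506/F(244) = -16506/(-3 + 7*244) = -16506/(-3 + 1708) = -16506/1705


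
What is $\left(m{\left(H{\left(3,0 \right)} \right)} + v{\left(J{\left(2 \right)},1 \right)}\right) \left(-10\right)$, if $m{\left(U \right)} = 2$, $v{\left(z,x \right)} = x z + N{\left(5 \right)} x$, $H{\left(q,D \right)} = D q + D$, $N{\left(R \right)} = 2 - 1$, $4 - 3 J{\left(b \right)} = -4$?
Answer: $- \frac{170}{3} \approx -56.667$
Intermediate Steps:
$J{\left(b \right)} = \frac{8}{3}$ ($J{\left(b \right)} = \frac{4}{3} - - \frac{4}{3} = \frac{4}{3} + \frac{4}{3} = \frac{8}{3}$)
$N{\left(R \right)} = 1$ ($N{\left(R \right)} = 2 - 1 = 1$)
$H{\left(q,D \right)} = D + D q$
$v{\left(z,x \right)} = x + x z$ ($v{\left(z,x \right)} = x z + 1 x = x z + x = x + x z$)
$\left(m{\left(H{\left(3,0 \right)} \right)} + v{\left(J{\left(2 \right)},1 \right)}\right) \left(-10\right) = \left(2 + 1 \left(1 + \frac{8}{3}\right)\right) \left(-10\right) = \left(2 + 1 \cdot \frac{11}{3}\right) \left(-10\right) = \left(2 + \frac{11}{3}\right) \left(-10\right) = \frac{17}{3} \left(-10\right) = - \frac{170}{3}$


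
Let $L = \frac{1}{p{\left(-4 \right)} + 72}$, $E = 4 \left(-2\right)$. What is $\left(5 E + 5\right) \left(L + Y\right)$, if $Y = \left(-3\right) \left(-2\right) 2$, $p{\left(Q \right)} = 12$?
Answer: $- \frac{5045}{12} \approx -420.42$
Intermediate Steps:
$E = -8$
$L = \frac{1}{84}$ ($L = \frac{1}{12 + 72} = \frac{1}{84} \approx 0.011905$)
$Y = 12$ ($Y = 6 \cdot 2 = 12$)
$\left(5 E + 5\right) \left(L + Y\right) = \left(5 \left(-8\right) + 5\right) \left(\frac{1}{84} + 12\right) = \left(-40 + 5\right) \frac{1009}{84} = \left(-35\right) \frac{1009}{84} = - \frac{5045}{12}$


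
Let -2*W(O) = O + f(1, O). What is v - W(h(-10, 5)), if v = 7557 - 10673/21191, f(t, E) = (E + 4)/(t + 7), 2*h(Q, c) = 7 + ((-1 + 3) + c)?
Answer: 2563495221/339056 ≈ 7560.7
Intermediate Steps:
h(Q, c) = 9/2 + c/2 (h(Q, c) = (7 + ((-1 + 3) + c))/2 = (7 + (2 + c))/2 = (9 + c)/2 = 9/2 + c/2)
f(t, E) = (4 + E)/(7 + t)
W(O) = -¼ - 9*O/16 (W(O) = -(O + (4 + O)/(7 + 1))/2 = -(O + (4 + O)/8)/2 = -(O + (½ + O/8))/2 = -(½ + 9*O/8)/2 = -¼ - 9*O/16)
v = 160129714/21191 (v = 7557 - 10673/21191 = 160129714/21191 ≈ 7556.5)
v - W(h(-10, 5)) = 160129714/21191 - (-¼ - 9*(9/2 + (½)*5)/16) = 160129714/21191 - (-¼ - 9*(9/2 + 5/2)/16) = 160129714/21191 - (-¼ - 9/16*7) = 160129714/21191 - (-¼ - 63/16) = 160129714/21191 - 1*(-67/16) = 160129714/21191 + 67/16 = 2563495221/339056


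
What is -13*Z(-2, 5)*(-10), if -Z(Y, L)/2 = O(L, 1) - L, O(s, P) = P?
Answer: 1040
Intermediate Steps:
Z(Y, L) = -2 + 2*L (Z(Y, L) = -2*(1 - L) = -2 + 2*L)
-13*Z(-2, 5)*(-10) = -13*(-2 + 2*5)*(-10) = -13*(-2 + 10)*(-10) = -13*8*(-10) = -104*(-10) = 1040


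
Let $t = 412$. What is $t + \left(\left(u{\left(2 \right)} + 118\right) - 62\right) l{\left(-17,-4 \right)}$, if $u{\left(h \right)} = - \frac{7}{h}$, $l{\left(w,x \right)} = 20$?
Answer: $1462$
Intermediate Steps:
$t + \left(\left(u{\left(2 \right)} + 118\right) - 62\right) l{\left(-17,-4 \right)} = 412 + \left(\left(- \frac{7}{2} + 118\right) - 62\right) 20 = 412 + \left(\frac{229}{2} - 62\right) 20 = 412 + \frac{105}{2} \cdot 20 = 412 + 1050 = 1462$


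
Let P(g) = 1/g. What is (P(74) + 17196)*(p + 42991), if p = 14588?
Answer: 73269565395/74 ≈ 9.9013e+8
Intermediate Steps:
(P(74) + 17196)*(p + 42991) = (1/74 + 17196)*(14588 + 42991) = (1/74 + 17196)*57579 = (1272505/74)*57579 = 73269565395/74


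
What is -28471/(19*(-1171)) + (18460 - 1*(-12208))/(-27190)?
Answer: 45897079/302475155 ≈ 0.15174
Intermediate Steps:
-28471/(19*(-1171)) + (18460 - 1*(-12208))/(-27190) = -28471/(-22249) + (18460 + 12208)*(-1/27190) = -28471*(-1/22249) + 30668*(-1/27190) = 28471/22249 - 15334/13595 = 45897079/302475155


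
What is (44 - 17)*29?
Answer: 783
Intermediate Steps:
(44 - 17)*29 = 27*29 = 783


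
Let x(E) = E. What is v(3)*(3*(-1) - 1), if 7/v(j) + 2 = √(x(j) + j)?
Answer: -28 - 14*√6 ≈ -62.293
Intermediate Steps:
v(j) = 7/(-2 + √2*√j) (v(j) = 7/(-2 + √(j + j)) = 7/(-2 + √(2*j)) = 7/(-2 + √2*√j))
v(3)*(3*(-1) - 1) = (7/(-2 + √2*√3))*(3*(-1) - 1) = (7/(-2 + √6))*(-3 - 1) = (7/(-2 + √6))*(-4) = -28/(-2 + √6)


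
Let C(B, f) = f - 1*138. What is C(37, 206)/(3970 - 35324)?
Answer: -34/15677 ≈ -0.0021688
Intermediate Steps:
C(B, f) = -138 + f (C(B, f) = f - 138 = -138 + f)
C(37, 206)/(3970 - 35324) = (-138 + 206)/(3970 - 35324) = 68/(-31354) = 68*(-1/31354) = -34/15677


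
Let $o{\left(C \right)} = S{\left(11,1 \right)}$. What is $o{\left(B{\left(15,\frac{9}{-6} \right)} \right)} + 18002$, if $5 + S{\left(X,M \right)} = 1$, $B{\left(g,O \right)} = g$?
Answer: $17998$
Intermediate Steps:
$S{\left(X,M \right)} = -4$ ($S{\left(X,M \right)} = -5 + 1 = -4$)
$o{\left(C \right)} = -4$
$o{\left(B{\left(15,\frac{9}{-6} \right)} \right)} + 18002 = -4 + 18002 = 17998$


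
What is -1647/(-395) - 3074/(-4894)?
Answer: 4637324/966565 ≈ 4.7977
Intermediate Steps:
-1647/(-395) - 3074/(-4894) = -1647*(-1/395) - 3074*(-1/4894) = 1647/395 + 1537/2447 = 4637324/966565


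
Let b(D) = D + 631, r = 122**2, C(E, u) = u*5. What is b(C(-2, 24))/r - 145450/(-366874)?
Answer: 1220200087/2730276308 ≈ 0.44691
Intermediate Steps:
C(E, u) = 5*u
r = 14884
b(D) = 631 + D
b(C(-2, 24))/r - 145450/(-366874) = (631 + 5*24)/14884 - 145450/(-366874) = (631 + 120)*(1/14884) - 145450*(-1/366874) = 751*(1/14884) + 72725/183437 = 751/14884 + 72725/183437 = 1220200087/2730276308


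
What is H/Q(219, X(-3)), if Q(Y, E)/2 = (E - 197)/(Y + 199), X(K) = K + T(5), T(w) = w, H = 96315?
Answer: -1341989/13 ≈ -1.0323e+5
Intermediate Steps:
X(K) = 5 + K (X(K) = K + 5 = 5 + K)
Q(Y, E) = 2*(-197 + E)/(199 + Y) (Q(Y, E) = 2*((E - 197)/(Y + 199)) = 2*((-197 + E)/(199 + Y)) = 2*(-197 + E)/(199 + Y))
H/Q(219, X(-3)) = 96315/((2*(-197 + (5 - 3))/(199 + 219))) = 96315/((2*(-197 + 2)/418)) = 96315/((2*(1/418)*(-195))) = 96315/(-195/209) = 96315*(-209/195) = -1341989/13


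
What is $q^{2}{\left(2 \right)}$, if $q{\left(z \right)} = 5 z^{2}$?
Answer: $400$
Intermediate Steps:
$q^{2}{\left(2 \right)} = \left(5 \cdot 2^{2}\right)^{2} = \left(5 \cdot 4\right)^{2} = 20^{2} = 400$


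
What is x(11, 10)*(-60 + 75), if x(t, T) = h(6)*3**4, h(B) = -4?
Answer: -4860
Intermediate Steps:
x(t, T) = -324 (x(t, T) = -4*3**4 = -4*81 = -324)
x(11, 10)*(-60 + 75) = -324*(-60 + 75) = -324*15 = -4860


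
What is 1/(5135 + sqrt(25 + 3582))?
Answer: 5135/26364618 - sqrt(3607)/26364618 ≈ 0.00019249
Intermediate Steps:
1/(5135 + sqrt(25 + 3582)) = 1/(5135 + sqrt(3607))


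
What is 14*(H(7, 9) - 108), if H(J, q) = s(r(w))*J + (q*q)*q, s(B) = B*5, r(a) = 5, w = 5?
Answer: 11144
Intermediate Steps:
s(B) = 5*B
H(J, q) = q³ + 25*J (H(J, q) = (5*5)*J + (q*q)*q = 25*J + q²*q = 25*J + q³ = q³ + 25*J)
14*(H(7, 9) - 108) = 14*((9³ + 25*7) - 108) = 14*((729 + 175) - 108) = 14*(904 - 108) = 14*796 = 11144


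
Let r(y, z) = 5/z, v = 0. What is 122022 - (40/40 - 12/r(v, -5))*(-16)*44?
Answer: 131174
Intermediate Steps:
122022 - (40/40 - 12/r(v, -5))*(-16)*44 = 122022 - (40/40 - 12/(5/(-5)))*(-16)*44 = 122022 - (40*(1/40) - 12/(5*(-⅕)))*(-16)*44 = 122022 - (1 - 12/(-1))*(-16)*44 = 122022 - (1 - 12*(-1))*(-16)*44 = 122022 - (1 + 12)*(-16)*44 = 122022 - 13*(-16)*44 = 122022 - (-208)*44 = 122022 - 1*(-9152) = 122022 + 9152 = 131174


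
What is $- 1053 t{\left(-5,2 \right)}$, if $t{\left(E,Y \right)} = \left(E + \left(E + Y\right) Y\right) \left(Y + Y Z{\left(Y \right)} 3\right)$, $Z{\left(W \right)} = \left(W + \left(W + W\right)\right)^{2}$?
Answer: $2525094$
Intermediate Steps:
$Z{\left(W \right)} = 9 W^{2}$ ($Z{\left(W \right)} = \left(W + 2 W\right)^{2} = \left(3 W\right)^{2} = 9 W^{2}$)
$t{\left(E,Y \right)} = \left(E + Y \left(E + Y\right)\right) \left(Y + 27 Y^{3}\right)$ ($t{\left(E,Y \right)} = \left(E + \left(E + Y\right) Y\right) \left(Y + Y 9 Y^{2} \cdot 3\right) = \left(E + Y \left(E + Y\right)\right) \left(Y + 9 Y^{3} \cdot 3\right) = \left(E + Y \left(E + Y\right)\right) \left(Y + 27 Y^{3}\right)$)
$- 1053 t{\left(-5,2 \right)} = - 1053 \cdot 2 \left(-5 + 2^{2} + 27 \cdot 2^{4} - 10 + 27 \left(-5\right) 2^{2} + 27 \left(-5\right) 2^{3}\right) = - 1053 \cdot 2 \left(-5 + 4 + 27 \cdot 16 - 10 + 27 \left(-5\right) 4 + 27 \left(-5\right) 8\right) = - 1053 \cdot 2 \left(-5 + 4 + 432 - 10 - 540 - 1080\right) = - 1053 \cdot 2 \left(-1199\right) = \left(-1053\right) \left(-2398\right) = 2525094$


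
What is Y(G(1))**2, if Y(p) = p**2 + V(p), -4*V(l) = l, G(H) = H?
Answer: 9/16 ≈ 0.56250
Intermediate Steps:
V(l) = -l/4
Y(p) = p**2 - p/4
Y(G(1))**2 = (1*(-1/4 + 1))**2 = (1*(3/4))**2 = (3/4)**2 = 9/16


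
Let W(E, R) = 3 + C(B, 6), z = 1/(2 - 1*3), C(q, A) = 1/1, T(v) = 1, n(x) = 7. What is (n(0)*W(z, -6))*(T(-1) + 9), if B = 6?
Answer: 280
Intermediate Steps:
C(q, A) = 1
z = -1 (z = 1/(2 - 3) = 1/(-1) = -1)
W(E, R) = 4 (W(E, R) = 3 + 1 = 4)
(n(0)*W(z, -6))*(T(-1) + 9) = (7*4)*(1 + 9) = 28*10 = 280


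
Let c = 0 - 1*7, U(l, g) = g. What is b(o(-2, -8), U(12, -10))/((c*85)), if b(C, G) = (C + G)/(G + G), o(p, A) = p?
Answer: -3/2975 ≈ -0.0010084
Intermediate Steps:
c = -7 (c = 0 - 7 = -7)
b(C, G) = (C + G)/(2*G) (b(C, G) = (C + G)/((2*G)) = (C + G)*(1/(2*G)) = (C + G)/(2*G))
b(o(-2, -8), U(12, -10))/((c*85)) = ((½)*(-2 - 10)/(-10))/((-7*85)) = ((½)*(-⅒)*(-12))/(-595) = (⅗)*(-1/595) = -3/2975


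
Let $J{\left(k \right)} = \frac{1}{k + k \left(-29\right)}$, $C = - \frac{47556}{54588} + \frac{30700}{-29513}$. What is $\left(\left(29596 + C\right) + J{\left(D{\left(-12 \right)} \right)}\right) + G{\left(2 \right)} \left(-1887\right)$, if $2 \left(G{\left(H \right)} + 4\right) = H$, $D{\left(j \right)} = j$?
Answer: $\frac{1590341599377677}{45109558032} \approx 35255.0$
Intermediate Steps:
$C = - \frac{256614319}{134254637}$ ($C = \left(-47556\right) \frac{1}{54588} + 30700 \left(- \frac{1}{29513}\right) = - \frac{3963}{4549} - \frac{30700}{29513} = - \frac{256614319}{134254637} \approx -1.9114$)
$G{\left(H \right)} = -4 + \frac{H}{2}$
$J{\left(k \right)} = - \frac{1}{28 k}$ ($J{\left(k \right)} = \frac{1}{k - 29 k} = \frac{1}{\left(-28\right) k} = - \frac{1}{28 k}$)
$\left(\left(29596 + C\right) + J{\left(D{\left(-12 \right)} \right)}\right) + G{\left(2 \right)} \left(-1887\right) = \left(\left(29596 - \frac{256614319}{134254637}\right) - \frac{1}{28 \left(-12\right)}\right) + \left(-4 + \frac{1}{2} \cdot 2\right) \left(-1887\right) = \left(\frac{3973143622333}{134254637} - - \frac{1}{336}\right) + \left(-4 + 1\right) \left(-1887\right) = \left(\frac{3973143622333}{134254637} + \frac{1}{336}\right) - -5661 = \frac{1334976391358525}{45109558032} + 5661 = \frac{1590341599377677}{45109558032}$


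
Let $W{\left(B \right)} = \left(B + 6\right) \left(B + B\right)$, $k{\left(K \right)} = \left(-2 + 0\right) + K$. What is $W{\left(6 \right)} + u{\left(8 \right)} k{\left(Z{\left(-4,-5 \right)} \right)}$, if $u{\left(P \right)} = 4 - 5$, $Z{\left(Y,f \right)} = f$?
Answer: $151$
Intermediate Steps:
$k{\left(K \right)} = -2 + K$
$u{\left(P \right)} = -1$
$W{\left(B \right)} = 2 B \left(6 + B\right)$ ($W{\left(B \right)} = \left(6 + B\right) 2 B = 2 B \left(6 + B\right)$)
$W{\left(6 \right)} + u{\left(8 \right)} k{\left(Z{\left(-4,-5 \right)} \right)} = 2 \cdot 6 \left(6 + 6\right) - \left(-2 - 5\right) = 2 \cdot 6 \cdot 12 - -7 = 144 + 7 = 151$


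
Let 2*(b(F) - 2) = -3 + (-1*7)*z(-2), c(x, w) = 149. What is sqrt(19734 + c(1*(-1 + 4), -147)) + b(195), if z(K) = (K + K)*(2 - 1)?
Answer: 29/2 + sqrt(19883) ≈ 155.51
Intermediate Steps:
z(K) = 2*K (z(K) = (2*K)*1 = 2*K)
b(F) = 29/2 (b(F) = 2 + (-3 + (-1*7)*(2*(-2)))/2 = 2 + (-3 - 7*(-4))/2 = 2 + (-3 + 28)/2 = 2 + (1/2)*25 = 2 + 25/2 = 29/2)
sqrt(19734 + c(1*(-1 + 4), -147)) + b(195) = sqrt(19734 + 149) + 29/2 = sqrt(19883) + 29/2 = 29/2 + sqrt(19883)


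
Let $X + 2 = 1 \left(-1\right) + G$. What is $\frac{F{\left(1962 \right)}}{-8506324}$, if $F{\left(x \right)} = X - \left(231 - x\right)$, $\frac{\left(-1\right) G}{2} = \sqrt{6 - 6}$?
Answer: $- \frac{432}{2126581} \approx -0.00020314$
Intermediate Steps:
$G = 0$ ($G = - 2 \sqrt{6 - 6} = - 2 \sqrt{0} = \left(-2\right) 0 = 0$)
$X = -3$ ($X = -2 + \left(1 \left(-1\right) + 0\right) = -2 + \left(-1 + 0\right) = -2 - 1 = -3$)
$F{\left(x \right)} = -234 + x$ ($F{\left(x \right)} = -3 - \left(231 - x\right) = -3 + \left(-231 + x\right) = -234 + x$)
$\frac{F{\left(1962 \right)}}{-8506324} = \frac{-234 + 1962}{-8506324} = 1728 \left(- \frac{1}{8506324}\right) = - \frac{432}{2126581}$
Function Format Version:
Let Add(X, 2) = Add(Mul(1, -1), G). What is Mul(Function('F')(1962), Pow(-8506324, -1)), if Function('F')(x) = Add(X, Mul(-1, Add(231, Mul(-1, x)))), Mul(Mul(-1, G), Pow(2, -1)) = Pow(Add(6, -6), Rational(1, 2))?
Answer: Rational(-432, 2126581) ≈ -0.00020314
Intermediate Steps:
G = 0 (G = Mul(-2, Pow(Add(6, -6), Rational(1, 2))) = Mul(-2, Pow(0, Rational(1, 2))) = Mul(-2, 0) = 0)
X = -3 (X = Add(-2, Add(Mul(1, -1), 0)) = Add(-2, Add(-1, 0)) = Add(-2, -1) = -3)
Function('F')(x) = Add(-234, x) (Function('F')(x) = Add(-3, Mul(-1, Add(231, Mul(-1, x)))) = Add(-3, Add(-231, x)) = Add(-234, x))
Mul(Function('F')(1962), Pow(-8506324, -1)) = Mul(Add(-234, 1962), Pow(-8506324, -1)) = Mul(1728, Rational(-1, 8506324)) = Rational(-432, 2126581)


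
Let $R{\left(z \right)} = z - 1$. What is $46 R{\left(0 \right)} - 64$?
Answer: $-110$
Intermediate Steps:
$R{\left(z \right)} = -1 + z$
$46 R{\left(0 \right)} - 64 = 46 \left(-1 + 0\right) - 64 = 46 \left(-1\right) - 64 = -46 - 64 = -110$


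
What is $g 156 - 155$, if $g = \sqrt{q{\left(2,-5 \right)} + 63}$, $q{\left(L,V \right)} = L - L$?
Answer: $-155 + 468 \sqrt{7} \approx 1083.2$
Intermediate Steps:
$q{\left(L,V \right)} = 0$
$g = 3 \sqrt{7}$ ($g = \sqrt{0 + 63} = \sqrt{63} = 3 \sqrt{7} \approx 7.9373$)
$g 156 - 155 = 3 \sqrt{7} \cdot 156 - 155 = 468 \sqrt{7} - 155 = -155 + 468 \sqrt{7}$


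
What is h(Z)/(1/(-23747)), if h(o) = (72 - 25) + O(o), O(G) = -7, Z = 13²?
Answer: -949880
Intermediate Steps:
Z = 169
h(o) = 40 (h(o) = (72 - 25) - 7 = 47 - 7 = 40)
h(Z)/(1/(-23747)) = 40/(1/(-23747)) = 40/(-1/23747) = 40*(-23747) = -949880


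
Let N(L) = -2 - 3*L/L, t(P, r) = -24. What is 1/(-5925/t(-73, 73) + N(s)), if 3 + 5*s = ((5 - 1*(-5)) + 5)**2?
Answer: 8/1935 ≈ 0.0041344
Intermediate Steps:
s = 222/5 (s = -3/5 + ((5 - 1*(-5)) + 5)**2/5 = -3/5 + ((5 + 5) + 5)**2/5 = -3/5 + (10 + 5)**2/5 = -3/5 + (1/5)*15**2 = -3/5 + (1/5)*225 = -3/5 + 45 = 222/5 ≈ 44.400)
N(L) = -5 (N(L) = -2 - 3*1 = -2 - 3 = -5)
1/(-5925/t(-73, 73) + N(s)) = 1/(-5925/(-24) - 5) = 1/(-5925*(-1/24) - 5) = 1/(1975/8 - 5) = 1/(1935/8) = 8/1935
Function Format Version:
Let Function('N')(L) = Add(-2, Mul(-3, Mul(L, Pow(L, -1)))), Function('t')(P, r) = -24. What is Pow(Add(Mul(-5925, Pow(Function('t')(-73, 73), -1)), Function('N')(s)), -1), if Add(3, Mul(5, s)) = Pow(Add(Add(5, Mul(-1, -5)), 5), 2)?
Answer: Rational(8, 1935) ≈ 0.0041344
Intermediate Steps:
s = Rational(222, 5) (s = Add(Rational(-3, 5), Mul(Rational(1, 5), Pow(Add(Add(5, Mul(-1, -5)), 5), 2))) = Add(Rational(-3, 5), Mul(Rational(1, 5), Pow(Add(Add(5, 5), 5), 2))) = Add(Rational(-3, 5), Mul(Rational(1, 5), Pow(Add(10, 5), 2))) = Add(Rational(-3, 5), Mul(Rational(1, 5), Pow(15, 2))) = Add(Rational(-3, 5), Mul(Rational(1, 5), 225)) = Add(Rational(-3, 5), 45) = Rational(222, 5) ≈ 44.400)
Function('N')(L) = -5 (Function('N')(L) = Add(-2, Mul(-3, 1)) = Add(-2, -3) = -5)
Pow(Add(Mul(-5925, Pow(Function('t')(-73, 73), -1)), Function('N')(s)), -1) = Pow(Add(Mul(-5925, Pow(-24, -1)), -5), -1) = Pow(Add(Mul(-5925, Rational(-1, 24)), -5), -1) = Pow(Add(Rational(1975, 8), -5), -1) = Pow(Rational(1935, 8), -1) = Rational(8, 1935)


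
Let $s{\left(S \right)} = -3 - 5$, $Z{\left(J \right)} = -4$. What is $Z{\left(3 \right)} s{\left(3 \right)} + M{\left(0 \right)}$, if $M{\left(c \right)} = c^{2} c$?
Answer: $32$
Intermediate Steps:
$M{\left(c \right)} = c^{3}$
$s{\left(S \right)} = -8$
$Z{\left(3 \right)} s{\left(3 \right)} + M{\left(0 \right)} = \left(-4\right) \left(-8\right) + 0^{3} = 32 + 0 = 32$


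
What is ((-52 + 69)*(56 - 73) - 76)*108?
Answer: -39420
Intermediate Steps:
((-52 + 69)*(56 - 73) - 76)*108 = (17*(-17) - 76)*108 = (-289 - 76)*108 = -365*108 = -39420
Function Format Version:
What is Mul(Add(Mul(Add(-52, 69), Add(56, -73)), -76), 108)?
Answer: -39420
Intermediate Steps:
Mul(Add(Mul(Add(-52, 69), Add(56, -73)), -76), 108) = Mul(Add(Mul(17, -17), -76), 108) = Mul(Add(-289, -76), 108) = Mul(-365, 108) = -39420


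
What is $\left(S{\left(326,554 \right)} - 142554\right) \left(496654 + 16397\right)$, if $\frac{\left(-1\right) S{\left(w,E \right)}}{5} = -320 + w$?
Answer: $-73152863784$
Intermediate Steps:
$S{\left(w,E \right)} = 1600 - 5 w$ ($S{\left(w,E \right)} = - 5 \left(-320 + w\right) = 1600 - 5 w$)
$\left(S{\left(326,554 \right)} - 142554\right) \left(496654 + 16397\right) = \left(\left(1600 - 1630\right) - 142554\right) \left(496654 + 16397\right) = \left(\left(1600 - 1630\right) - 142554\right) 513051 = \left(-30 - 142554\right) 513051 = \left(-142584\right) 513051 = -73152863784$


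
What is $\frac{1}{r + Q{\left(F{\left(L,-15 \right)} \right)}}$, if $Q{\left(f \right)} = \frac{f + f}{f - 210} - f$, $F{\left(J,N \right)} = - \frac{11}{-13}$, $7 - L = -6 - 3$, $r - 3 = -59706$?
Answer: $- \frac{35347}{2110352136} \approx -1.6749 \cdot 10^{-5}$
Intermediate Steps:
$r = -59703$ ($r = 3 - 59706 = -59703$)
$L = 16$ ($L = 7 - \left(-6 - 3\right) = 7 - -9 = 7 + 9 = 16$)
$F{\left(J,N \right)} = \frac{11}{13}$ ($F{\left(J,N \right)} = \left(-11\right) \left(- \frac{1}{13}\right) = \frac{11}{13}$)
$Q{\left(f \right)} = - f + \frac{2 f}{-210 + f}$ ($Q{\left(f \right)} = \frac{2 f}{-210 + f} - f = - f + \frac{2 f}{-210 + f}$)
$\frac{1}{r + Q{\left(F{\left(L,-15 \right)} \right)}} = \frac{1}{-59703 + \frac{11 \left(212 - \frac{11}{13}\right)}{13 \left(-210 + \frac{11}{13}\right)}} = \frac{1}{-59703 + \frac{11 \left(212 - \frac{11}{13}\right)}{13 \left(- \frac{2719}{13}\right)}} = \frac{1}{-59703 + \frac{11}{13} \left(- \frac{13}{2719}\right) \frac{2745}{13}} = \frac{1}{-59703 - \frac{30195}{35347}} = \frac{1}{- \frac{2110352136}{35347}} = - \frac{35347}{2110352136}$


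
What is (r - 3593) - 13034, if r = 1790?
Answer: -14837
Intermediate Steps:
(r - 3593) - 13034 = (1790 - 3593) - 13034 = -1803 - 13034 = -14837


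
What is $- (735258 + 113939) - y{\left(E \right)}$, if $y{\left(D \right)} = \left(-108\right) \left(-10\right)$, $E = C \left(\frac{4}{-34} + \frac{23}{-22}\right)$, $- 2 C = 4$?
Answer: $-850277$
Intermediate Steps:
$C = -2$ ($C = \left(- \frac{1}{2}\right) 4 = -2$)
$E = \frac{435}{187}$ ($E = - 2 \left(\frac{4}{-34} + \frac{23}{-22}\right) = - 2 \left(4 \left(- \frac{1}{34}\right) + 23 \left(- \frac{1}{22}\right)\right) = - 2 \left(- \frac{2}{17} - \frac{23}{22}\right) = \left(-2\right) \left(- \frac{435}{374}\right) = \frac{435}{187} \approx 2.3262$)
$y{\left(D \right)} = 1080$
$- (735258 + 113939) - y{\left(E \right)} = - (735258 + 113939) - 1080 = \left(-1\right) 849197 - 1080 = -849197 - 1080 = -850277$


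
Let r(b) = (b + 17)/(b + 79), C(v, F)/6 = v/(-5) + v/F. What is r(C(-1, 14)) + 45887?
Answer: 64058563/1396 ≈ 45887.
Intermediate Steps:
C(v, F) = -6*v/5 + 6*v/F (C(v, F) = 6*(v/(-5) + v/F) = 6*(v*(-⅕) + v/F) = 6*(-v/5 + v/F) = -6*v/5 + 6*v/F)
r(b) = (17 + b)/(79 + b)
r(C(-1, 14)) + 45887 = (17 + (6/5)*(-1)*(5 - 1*14)/14)/(79 + (6/5)*(-1)*(5 - 1*14)/14) + 45887 = (17 + (6/5)*(-1)*(1/14)*(5 - 14))/(79 + (6/5)*(-1)*(1/14)*(5 - 14)) + 45887 = (17 + (6/5)*(-1)*(1/14)*(-9))/(79 + (6/5)*(-1)*(1/14)*(-9)) + 45887 = (17 + 27/35)/(79 + 27/35) + 45887 = (622/35)/(2792/35) + 45887 = (35/2792)*(622/35) + 45887 = 311/1396 + 45887 = 64058563/1396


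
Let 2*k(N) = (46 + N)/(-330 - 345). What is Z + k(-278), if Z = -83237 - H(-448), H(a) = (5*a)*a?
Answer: -733560859/675 ≈ -1.0868e+6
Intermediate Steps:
H(a) = 5*a²
Z = -1086757 (Z = -83237 - 5*(-448)² = -83237 - 5*200704 = -83237 - 1*1003520 = -83237 - 1003520 = -1086757)
k(N) = -23/675 - N/1350 (k(N) = ((46 + N)/(-330 - 345))/2 = ((46 + N)/(-675))/2 = ((46 + N)*(-1/675))/2 = (-46/675 - N/675)/2 = -23/675 - N/1350)
Z + k(-278) = -1086757 + (-23/675 - 1/1350*(-278)) = -1086757 + (-23/675 + 139/675) = -1086757 + 116/675 = -733560859/675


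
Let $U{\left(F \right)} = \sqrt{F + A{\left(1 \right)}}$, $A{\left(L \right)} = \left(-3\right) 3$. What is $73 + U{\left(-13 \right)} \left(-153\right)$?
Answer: $73 - 153 i \sqrt{22} \approx 73.0 - 717.63 i$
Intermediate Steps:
$A{\left(L \right)} = -9$
$U{\left(F \right)} = \sqrt{-9 + F}$ ($U{\left(F \right)} = \sqrt{F - 9} = \sqrt{-9 + F}$)
$73 + U{\left(-13 \right)} \left(-153\right) = 73 + \sqrt{-9 - 13} \left(-153\right) = 73 + \sqrt{-22} \left(-153\right) = 73 + i \sqrt{22} \left(-153\right) = 73 - 153 i \sqrt{22}$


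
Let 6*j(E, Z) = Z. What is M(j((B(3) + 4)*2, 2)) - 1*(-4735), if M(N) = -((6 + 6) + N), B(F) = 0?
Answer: 14168/3 ≈ 4722.7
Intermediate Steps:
j(E, Z) = Z/6
M(N) = -12 - N (M(N) = -(12 + N) = -12 - N)
M(j((B(3) + 4)*2, 2)) - 1*(-4735) = (-12 - 2/6) - 1*(-4735) = (-12 - 1*1/3) + 4735 = (-12 - 1/3) + 4735 = -37/3 + 4735 = 14168/3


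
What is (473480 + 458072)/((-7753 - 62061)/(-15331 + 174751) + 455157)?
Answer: 74254009920/36280529563 ≈ 2.0467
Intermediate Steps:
(473480 + 458072)/((-7753 - 62061)/(-15331 + 174751) + 455157) = 931552/(-69814/159420 + 455157) = 931552/(-69814*1/159420 + 455157) = 931552/(-34907/79710 + 455157) = 931552/(36280529563/79710) = 931552*(79710/36280529563) = 74254009920/36280529563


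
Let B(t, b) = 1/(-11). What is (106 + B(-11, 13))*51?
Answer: 59415/11 ≈ 5401.4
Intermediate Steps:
B(t, b) = -1/11 (B(t, b) = 1*(-1/11) = -1/11)
(106 + B(-11, 13))*51 = (106 - 1/11)*51 = (1165/11)*51 = 59415/11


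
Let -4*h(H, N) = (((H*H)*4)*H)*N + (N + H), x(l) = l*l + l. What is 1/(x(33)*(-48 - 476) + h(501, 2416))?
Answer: -4/1215264860293 ≈ -3.2915e-12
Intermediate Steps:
x(l) = l + l² (x(l) = l² + l = l + l²)
h(H, N) = -H/4 - N/4 - N*H³ (h(H, N) = -((((H*H)*4)*H)*N + (N + H))/4 = -(((H²*4)*H)*N + (H + N))/4 = -(((4*H²)*H)*N + (H + N))/4 = -((4*H³)*N + (H + N))/4 = -(4*N*H³ + (H + N))/4 = -(H + N + 4*N*H³)/4 = -H/4 - N/4 - N*H³)
1/(x(33)*(-48 - 476) + h(501, 2416)) = 1/((33*(1 + 33))*(-48 - 476) + (-¼*501 - ¼*2416 - 1*2416*501³)) = 1/((33*34)*(-524) + (-501/4 - 604 - 1*2416*125751501)) = 1/(1122*(-524) + (-501/4 - 604 - 303815626416)) = 1/(-587928 - 1215262508581/4) = 1/(-1215264860293/4) = -4/1215264860293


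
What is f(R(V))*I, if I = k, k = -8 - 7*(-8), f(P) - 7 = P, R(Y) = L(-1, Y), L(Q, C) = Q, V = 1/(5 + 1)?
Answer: 288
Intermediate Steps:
V = ⅙ (V = 1/6 = ⅙ ≈ 0.16667)
R(Y) = -1
f(P) = 7 + P
k = 48 (k = -8 + 56 = 48)
I = 48
f(R(V))*I = (7 - 1)*48 = 6*48 = 288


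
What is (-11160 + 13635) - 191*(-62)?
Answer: 14317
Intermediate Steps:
(-11160 + 13635) - 191*(-62) = 2475 + 11842 = 14317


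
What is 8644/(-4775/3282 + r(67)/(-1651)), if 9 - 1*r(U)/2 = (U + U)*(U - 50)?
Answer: 46838222808/7010191 ≈ 6681.4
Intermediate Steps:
r(U) = 18 - 4*U*(-50 + U) (r(U) = 18 - 2*(U + U)*(U - 50) = 18 - 2*2*U*(-50 + U) = 18 - 4*U*(-50 + U))
8644/(-4775/3282 + r(67)/(-1651)) = 8644/(-4775/3282 + (18 - 4*67**2 + 200*67)/(-1651)) = 8644/(-4775*1/3282 + (18 - 4*4489 + 13400)*(-1/1651)) = 8644/(-4775/3282 + (18 - 17956 + 13400)*(-1/1651)) = 8644/(-4775/3282 - 4538*(-1/1651)) = 8644/(-4775/3282 + 4538/1651) = 8644/(7010191/5418582) = 8644*(5418582/7010191) = 46838222808/7010191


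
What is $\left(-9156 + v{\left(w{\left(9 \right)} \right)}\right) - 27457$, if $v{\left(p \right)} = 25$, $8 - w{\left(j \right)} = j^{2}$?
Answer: $-36588$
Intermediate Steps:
$w{\left(j \right)} = 8 - j^{2}$
$\left(-9156 + v{\left(w{\left(9 \right)} \right)}\right) - 27457 = \left(-9156 + 25\right) - 27457 = -9131 - 27457 = -36588$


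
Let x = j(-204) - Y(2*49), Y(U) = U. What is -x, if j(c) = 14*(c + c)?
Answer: 5810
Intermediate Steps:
j(c) = 28*c (j(c) = 14*(2*c) = 28*c)
x = -5810 (x = 28*(-204) - 2*49 = -5712 - 1*98 = -5712 - 98 = -5810)
-x = -1*(-5810) = 5810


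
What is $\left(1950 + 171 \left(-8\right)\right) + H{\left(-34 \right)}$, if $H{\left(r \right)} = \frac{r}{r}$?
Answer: $583$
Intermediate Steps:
$H{\left(r \right)} = 1$
$\left(1950 + 171 \left(-8\right)\right) + H{\left(-34 \right)} = \left(1950 + 171 \left(-8\right)\right) + 1 = \left(1950 - 1368\right) + 1 = 582 + 1 = 583$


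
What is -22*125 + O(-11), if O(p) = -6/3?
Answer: -2752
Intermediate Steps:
O(p) = -2 (O(p) = -6*⅓ = -2)
-22*125 + O(-11) = -22*125 - 2 = -2750 - 2 = -2752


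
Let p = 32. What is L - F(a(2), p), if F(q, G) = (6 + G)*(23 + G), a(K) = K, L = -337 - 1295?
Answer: -3722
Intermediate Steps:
L = -1632
L - F(a(2), p) = -1632 - (138 + 32² + 29*32) = -1632 - (138 + 1024 + 928) = -1632 - 1*2090 = -1632 - 2090 = -3722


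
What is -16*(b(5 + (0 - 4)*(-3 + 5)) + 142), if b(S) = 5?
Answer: -2352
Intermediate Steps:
-16*(b(5 + (0 - 4)*(-3 + 5)) + 142) = -16*(5 + 142) = -16*147 = -2352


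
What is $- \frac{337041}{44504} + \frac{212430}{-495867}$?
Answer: $- \frac{58860498089}{7356021656} \approx -8.0017$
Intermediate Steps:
$- \frac{337041}{44504} + \frac{212430}{-495867} = \left(-337041\right) \frac{1}{44504} + 212430 \left(- \frac{1}{495867}\right) = - \frac{337041}{44504} - \frac{70810}{165289} = - \frac{58860498089}{7356021656}$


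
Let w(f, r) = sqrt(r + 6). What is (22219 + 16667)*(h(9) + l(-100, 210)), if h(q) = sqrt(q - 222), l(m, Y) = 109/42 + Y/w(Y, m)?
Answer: 706429/7 + 38886*I*sqrt(213) - 4083030*I*sqrt(94)/47 ≈ 1.0092e+5 - 2.7474e+5*I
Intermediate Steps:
w(f, r) = sqrt(6 + r)
l(m, Y) = 109/42 + Y/sqrt(6 + m) (l(m, Y) = 109/42 + Y/(sqrt(6 + m)) = 109*(1/42) + Y/sqrt(6 + m) = 109/42 + Y/sqrt(6 + m))
h(q) = sqrt(-222 + q)
(22219 + 16667)*(h(9) + l(-100, 210)) = (22219 + 16667)*(sqrt(-222 + 9) + (109/42 + 210/sqrt(6 - 100))) = 38886*(sqrt(-213) + (109/42 + 210/sqrt(-94))) = 38886*(I*sqrt(213) + (109/42 + 210*(-I*sqrt(94)/94))) = 38886*(I*sqrt(213) + (109/42 - 105*I*sqrt(94)/47)) = 38886*(109/42 + I*sqrt(213) - 105*I*sqrt(94)/47) = 706429/7 + 38886*I*sqrt(213) - 4083030*I*sqrt(94)/47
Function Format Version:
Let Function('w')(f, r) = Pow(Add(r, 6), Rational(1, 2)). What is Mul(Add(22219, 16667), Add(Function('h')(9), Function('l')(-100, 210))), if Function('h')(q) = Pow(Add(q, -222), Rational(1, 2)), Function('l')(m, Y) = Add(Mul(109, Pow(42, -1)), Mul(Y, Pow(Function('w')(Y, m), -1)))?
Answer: Add(Rational(706429, 7), Mul(38886, I, Pow(213, Rational(1, 2))), Mul(Rational(-4083030, 47), I, Pow(94, Rational(1, 2)))) ≈ Add(1.0092e+5, Mul(-2.7474e+5, I))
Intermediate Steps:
Function('w')(f, r) = Pow(Add(6, r), Rational(1, 2))
Function('l')(m, Y) = Add(Rational(109, 42), Mul(Y, Pow(Add(6, m), Rational(-1, 2)))) (Function('l')(m, Y) = Add(Mul(109, Pow(42, -1)), Mul(Y, Pow(Pow(Add(6, m), Rational(1, 2)), -1))) = Add(Mul(109, Rational(1, 42)), Mul(Y, Pow(Add(6, m), Rational(-1, 2)))) = Add(Rational(109, 42), Mul(Y, Pow(Add(6, m), Rational(-1, 2)))))
Function('h')(q) = Pow(Add(-222, q), Rational(1, 2))
Mul(Add(22219, 16667), Add(Function('h')(9), Function('l')(-100, 210))) = Mul(Add(22219, 16667), Add(Pow(Add(-222, 9), Rational(1, 2)), Add(Rational(109, 42), Mul(210, Pow(Add(6, -100), Rational(-1, 2)))))) = Mul(38886, Add(Pow(-213, Rational(1, 2)), Add(Rational(109, 42), Mul(210, Pow(-94, Rational(-1, 2)))))) = Mul(38886, Add(Mul(I, Pow(213, Rational(1, 2))), Add(Rational(109, 42), Mul(210, Mul(Rational(-1, 94), I, Pow(94, Rational(1, 2))))))) = Mul(38886, Add(Mul(I, Pow(213, Rational(1, 2))), Add(Rational(109, 42), Mul(Rational(-105, 47), I, Pow(94, Rational(1, 2)))))) = Mul(38886, Add(Rational(109, 42), Mul(I, Pow(213, Rational(1, 2))), Mul(Rational(-105, 47), I, Pow(94, Rational(1, 2))))) = Add(Rational(706429, 7), Mul(38886, I, Pow(213, Rational(1, 2))), Mul(Rational(-4083030, 47), I, Pow(94, Rational(1, 2))))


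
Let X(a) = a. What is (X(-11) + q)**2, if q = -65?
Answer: 5776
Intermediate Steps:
(X(-11) + q)**2 = (-11 - 65)**2 = (-76)**2 = 5776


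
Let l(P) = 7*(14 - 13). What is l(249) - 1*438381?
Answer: -438374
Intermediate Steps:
l(P) = 7 (l(P) = 7*1 = 7)
l(249) - 1*438381 = 7 - 1*438381 = 7 - 438381 = -438374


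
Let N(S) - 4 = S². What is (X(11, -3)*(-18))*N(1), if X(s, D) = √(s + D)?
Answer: -180*√2 ≈ -254.56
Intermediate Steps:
X(s, D) = √(D + s)
N(S) = 4 + S²
(X(11, -3)*(-18))*N(1) = (√(-3 + 11)*(-18))*(4 + 1²) = (√8*(-18))*(4 + 1) = ((2*√2)*(-18))*5 = -36*√2*5 = -180*√2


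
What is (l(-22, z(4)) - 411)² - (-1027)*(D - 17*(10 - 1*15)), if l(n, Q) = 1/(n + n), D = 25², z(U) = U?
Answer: 1738740345/1936 ≈ 8.9811e+5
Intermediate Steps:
D = 625
l(n, Q) = 1/(2*n)
(l(-22, z(4)) - 411)² - (-1027)*(D - 17*(10 - 1*15)) = ((½)/(-22) - 411)² - (-1027)*(625 - 17*(10 - 1*15)) = ((½)*(-1/22) - 411)² - (-1027)*(625 - 17*(10 - 15)) = (-1/44 - 411)² - (-1027)*(625 - 17*(-5)) = (-18085/44)² - (-1027)*(625 + 85) = 327067225/1936 - (-1027)*710 = 327067225/1936 - 1*(-729170) = 327067225/1936 + 729170 = 1738740345/1936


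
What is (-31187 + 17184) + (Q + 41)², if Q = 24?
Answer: -9778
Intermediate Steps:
(-31187 + 17184) + (Q + 41)² = (-31187 + 17184) + (24 + 41)² = -14003 + 65² = -14003 + 4225 = -9778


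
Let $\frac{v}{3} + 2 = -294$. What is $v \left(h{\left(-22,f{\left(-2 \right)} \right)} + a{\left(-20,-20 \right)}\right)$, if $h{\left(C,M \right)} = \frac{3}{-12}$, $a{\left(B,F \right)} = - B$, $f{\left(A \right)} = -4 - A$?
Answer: $-17538$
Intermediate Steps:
$v = -888$ ($v = -6 + 3 \left(-294\right) = -6 - 882 = -888$)
$h{\left(C,M \right)} = - \frac{1}{4}$ ($h{\left(C,M \right)} = 3 \left(- \frac{1}{12}\right) = - \frac{1}{4}$)
$v \left(h{\left(-22,f{\left(-2 \right)} \right)} + a{\left(-20,-20 \right)}\right) = - 888 \left(- \frac{1}{4} - -20\right) = - 888 \left(- \frac{1}{4} + 20\right) = \left(-888\right) \frac{79}{4} = -17538$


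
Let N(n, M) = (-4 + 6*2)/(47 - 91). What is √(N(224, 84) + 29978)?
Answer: 2*√906829/11 ≈ 173.14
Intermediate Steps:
N(n, M) = -2/11 (N(n, M) = (-4 + 12)/(-44) = 8*(-1/44) = -2/11)
√(N(224, 84) + 29978) = √(-2/11 + 29978) = √(329756/11) = 2*√906829/11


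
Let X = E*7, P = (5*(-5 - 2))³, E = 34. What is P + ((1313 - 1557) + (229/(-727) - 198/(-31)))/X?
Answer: -229978544431/5363806 ≈ -42876.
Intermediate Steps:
P = -42875 (P = (5*(-7))³ = (-35)³ = -42875)
X = 238 (X = 34*7 = 238)
P + ((1313 - 1557) + (229/(-727) - 198/(-31)))/X = -42875 + ((1313 - 1557) + (229/(-727) - 198/(-31)))/238 = -42875 + (-244 + (229*(-1/727) - 198*(-1/31)))*(1/238) = -42875 + (-244 + (-229/727 + 198/31))*(1/238) = -42875 + (-244 + 136847/22537)*(1/238) = -42875 - 5362181/22537*1/238 = -42875 - 5362181/5363806 = -229978544431/5363806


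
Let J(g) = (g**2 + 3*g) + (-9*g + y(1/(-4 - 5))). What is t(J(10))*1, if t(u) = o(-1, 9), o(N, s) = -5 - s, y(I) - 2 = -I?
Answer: -14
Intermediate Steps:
y(I) = 2 - I
J(g) = 19/9 + g**2 - 6*g (J(g) = (g**2 + 3*g) + (-9*g + (2 - 1/(-4 - 5))) = (g**2 + 3*g) + (-9*g + (2 - 1/(-9))) = (g**2 + 3*g) + (-9*g + (2 - 1*(-1/9))) = (g**2 + 3*g) + (-9*g + (2 + 1/9)) = (g**2 + 3*g) + (-9*g + 19/9) = (g**2 + 3*g) + (19/9 - 9*g) = 19/9 + g**2 - 6*g)
t(u) = -14 (t(u) = -5 - 1*9 = -5 - 9 = -14)
t(J(10))*1 = -14*1 = -14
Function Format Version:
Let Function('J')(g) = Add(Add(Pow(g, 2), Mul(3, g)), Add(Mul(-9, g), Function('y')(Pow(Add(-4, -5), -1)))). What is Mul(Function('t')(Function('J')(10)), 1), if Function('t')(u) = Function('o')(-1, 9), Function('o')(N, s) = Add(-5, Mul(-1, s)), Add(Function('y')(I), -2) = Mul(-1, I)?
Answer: -14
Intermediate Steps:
Function('y')(I) = Add(2, Mul(-1, I))
Function('J')(g) = Add(Rational(19, 9), Pow(g, 2), Mul(-6, g)) (Function('J')(g) = Add(Add(Pow(g, 2), Mul(3, g)), Add(Mul(-9, g), Add(2, Mul(-1, Pow(Add(-4, -5), -1))))) = Add(Add(Pow(g, 2), Mul(3, g)), Add(Mul(-9, g), Add(2, Mul(-1, Pow(-9, -1))))) = Add(Add(Pow(g, 2), Mul(3, g)), Add(Mul(-9, g), Add(2, Mul(-1, Rational(-1, 9))))) = Add(Add(Pow(g, 2), Mul(3, g)), Add(Mul(-9, g), Add(2, Rational(1, 9)))) = Add(Add(Pow(g, 2), Mul(3, g)), Add(Mul(-9, g), Rational(19, 9))) = Add(Add(Pow(g, 2), Mul(3, g)), Add(Rational(19, 9), Mul(-9, g))) = Add(Rational(19, 9), Pow(g, 2), Mul(-6, g)))
Function('t')(u) = -14 (Function('t')(u) = Add(-5, Mul(-1, 9)) = Add(-5, -9) = -14)
Mul(Function('t')(Function('J')(10)), 1) = Mul(-14, 1) = -14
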